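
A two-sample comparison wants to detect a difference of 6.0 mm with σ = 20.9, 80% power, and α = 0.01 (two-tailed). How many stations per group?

n per group = 2(z_α/2 + z_β)²σ²/d² = 2×(2.576 + 0.84)²×20.9²/6.0² = 283.2 → n = 284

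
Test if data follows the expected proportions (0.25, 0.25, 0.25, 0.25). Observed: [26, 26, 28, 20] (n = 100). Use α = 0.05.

Expected: [25.0, 25.0, 25.0, 25.0]. χ² = 1.44. df = 3, critical = 7.815. Fail to reject H₀.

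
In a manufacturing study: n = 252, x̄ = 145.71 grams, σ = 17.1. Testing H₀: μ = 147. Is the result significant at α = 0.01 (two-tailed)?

z = (145.71 - 147)/(17.1/√252) = -1.198. Since |z| ≤ 2.576, not significant at α = 0.01.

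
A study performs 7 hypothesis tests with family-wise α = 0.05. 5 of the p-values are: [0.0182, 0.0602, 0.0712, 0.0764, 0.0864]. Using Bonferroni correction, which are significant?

Bonferroni α = 0.05/7 = 0.00714. None of the given p-values are significant.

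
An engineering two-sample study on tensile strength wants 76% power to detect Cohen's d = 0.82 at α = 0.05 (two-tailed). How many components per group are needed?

z_{α/2} = 1.96, z_β = Φ⁻¹(0.76) = 0.706. For large effect (d = 0.82): n per group = 2(z_{α/2} + z_β)²/d² = 2(1.96 + 0.706)²/0.82² = 21.1 → 22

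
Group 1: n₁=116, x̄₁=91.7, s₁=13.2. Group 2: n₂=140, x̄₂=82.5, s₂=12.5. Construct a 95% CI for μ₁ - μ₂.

Difference = 9.2. SE = √(13.2²/116 + 12.5²/140) = 1.618. CI = (6.03, 12.37)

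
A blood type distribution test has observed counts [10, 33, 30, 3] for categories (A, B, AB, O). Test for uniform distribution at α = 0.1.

Expected = 19 each. χ² = Σ(O-E)²/E = 34.421. df = 3, critical value = 6.251. Reject H₀.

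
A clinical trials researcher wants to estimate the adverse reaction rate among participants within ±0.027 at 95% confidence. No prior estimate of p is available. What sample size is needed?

Conservative approach: use p = 0.5 (maximizes p(1-p) = 0.25). n = z²(0.25)/E² = 1.96²×0.25/0.027² = 1317.4 → n = 1318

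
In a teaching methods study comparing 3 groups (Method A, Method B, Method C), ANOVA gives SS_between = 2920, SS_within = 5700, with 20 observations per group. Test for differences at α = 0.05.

df_between = 2, df_within = 57. F = MS_between/MS_within = 1460.0/100.0 = 14.6. F_crit ≈ 3.159. Reject H₀. At least one mean differs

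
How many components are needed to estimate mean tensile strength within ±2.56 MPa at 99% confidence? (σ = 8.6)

n = (z*σ/E)² = (2.576×8.6/2.56)² = 74.9 → n = 75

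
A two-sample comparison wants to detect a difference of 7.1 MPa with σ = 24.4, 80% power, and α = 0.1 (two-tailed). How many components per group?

n per group = 2(z_α/2 + z_β)²σ²/d² = 2×(1.645 + 0.84)²×24.4²/7.1² = 145.9 → n = 146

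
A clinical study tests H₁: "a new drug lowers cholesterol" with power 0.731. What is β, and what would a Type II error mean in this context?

β = 1 - power = 1 - 0.731 = 0.269. A Type II error is failing to reject H₀ when H₀ is false (false negative) — here, failing to conclude that a new drug lowers cholesterol when in fact it is true. Consequence: shelving an effective drug — patients miss out on a treatment that would have helped.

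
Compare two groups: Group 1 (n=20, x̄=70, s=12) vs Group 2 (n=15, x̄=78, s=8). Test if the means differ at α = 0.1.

Pooled sp = 10.49. t = -2.233, df = 33. Critical t = ±1.692. Reject H₀.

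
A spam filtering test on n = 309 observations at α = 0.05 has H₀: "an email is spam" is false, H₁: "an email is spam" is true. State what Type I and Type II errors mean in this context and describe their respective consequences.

Type I (false positive): concluding that an email is spam when it is not — a legitimate email is sent to the spam folder and the user misses it. Type II (false negative): failing to conclude that an email is spam when it is — a spam email lands in the inbox. Which is costlier depends on domain priorities and is a judgement call rather than a statistical fact.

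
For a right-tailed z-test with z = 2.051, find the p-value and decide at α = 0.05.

p = P(Z > 2.051) = 1 - Φ(2.051) ≈ 0.0201. Since p < 0.05, reject H₀ (significant) at α = 0.05.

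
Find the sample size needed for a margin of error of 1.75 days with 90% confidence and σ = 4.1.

n = (z*σ/E)² = (1.645×4.1/1.75)² = 14.9 → n = 15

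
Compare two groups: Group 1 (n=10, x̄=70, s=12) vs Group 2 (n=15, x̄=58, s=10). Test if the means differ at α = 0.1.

Pooled sp = 10.83. t = 2.715, df = 23. Critical t = ±1.714. Reject H₀.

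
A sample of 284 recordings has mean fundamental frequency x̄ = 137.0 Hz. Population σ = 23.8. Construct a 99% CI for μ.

CI = x̄ ± z*(σ/√n) = 137.0 ± 2.576(23.8/√284) = 137.0 ± 3.64 = (133.36, 140.64)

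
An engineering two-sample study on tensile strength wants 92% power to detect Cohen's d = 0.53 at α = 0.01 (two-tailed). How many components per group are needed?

z_{α/2} = 2.576, z_β = Φ⁻¹(0.92) = 1.405. For medium effect (d = 0.53): n per group = 2(z_{α/2} + z_β)²/d² = 2(2.576 + 1.405)²/0.53² = 112.8 → 113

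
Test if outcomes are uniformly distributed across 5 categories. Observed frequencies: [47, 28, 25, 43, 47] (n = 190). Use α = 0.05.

Expected = 38 each. χ² = Σ(O-E)²/E = 12.0. df = 4, critical value = 9.488. Reject H₀.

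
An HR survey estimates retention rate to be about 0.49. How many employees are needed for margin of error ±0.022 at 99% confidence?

n = z²p(1-p)/E² = 2.576²×0.49×0.51/0.022² = 3426.2 → n = 3427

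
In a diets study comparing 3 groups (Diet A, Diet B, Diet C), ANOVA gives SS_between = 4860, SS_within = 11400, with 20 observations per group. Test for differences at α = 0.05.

df_between = 2, df_within = 57. F = MS_between/MS_within = 2430.0/200.0 = 12.15. F_crit ≈ 3.159. Reject H₀. At least one mean differs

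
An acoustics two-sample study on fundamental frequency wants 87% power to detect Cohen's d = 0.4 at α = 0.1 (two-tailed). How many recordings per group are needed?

z_{α/2} = 1.645, z_β = Φ⁻¹(0.87) = 1.126. For small effect (d = 0.4): n per group = 2(z_{α/2} + z_β)²/d² = 2(1.645 + 1.126)²/0.4² = 96.0 → 96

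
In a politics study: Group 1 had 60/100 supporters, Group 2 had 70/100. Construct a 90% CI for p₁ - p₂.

p̂₁ = 0.6, p̂₂ = 0.7. Difference = -0.1. CI = (-0.21, 0.01)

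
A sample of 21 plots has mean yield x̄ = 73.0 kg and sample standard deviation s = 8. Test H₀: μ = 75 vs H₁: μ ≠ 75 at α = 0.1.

t = (x̄ - μ₀)/(s/√n) = (73.0 - 75)/(8/√21) = -1.146. df = 20, critical t = ±1.725. Fail to reject H₀.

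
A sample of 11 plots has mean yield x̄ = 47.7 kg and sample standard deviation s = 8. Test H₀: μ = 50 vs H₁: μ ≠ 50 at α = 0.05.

t = (x̄ - μ₀)/(s/√n) = (47.7 - 50)/(8/√11) = -0.954. df = 10, critical t = ±2.228. Fail to reject H₀.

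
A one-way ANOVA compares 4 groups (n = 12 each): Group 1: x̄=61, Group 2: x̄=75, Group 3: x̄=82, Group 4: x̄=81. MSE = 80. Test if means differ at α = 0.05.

Grand mean = 74.75. SS_between = 3369.0, MS_between = 1123.0. F = 14.037, F_crit ≈ 2.816. Reject H₀.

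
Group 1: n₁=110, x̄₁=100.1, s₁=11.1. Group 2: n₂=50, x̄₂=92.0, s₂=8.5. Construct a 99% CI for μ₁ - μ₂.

Difference = 8.1. SE = √(11.1²/110 + 8.5²/50) = 1.602. CI = (3.97, 12.23)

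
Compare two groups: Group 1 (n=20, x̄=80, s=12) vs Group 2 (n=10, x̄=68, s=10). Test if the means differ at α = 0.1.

Pooled sp = 11.4. t = 2.719, df = 28. Critical t = ±1.701. Reject H₀.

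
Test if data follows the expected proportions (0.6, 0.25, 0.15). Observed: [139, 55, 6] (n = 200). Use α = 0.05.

Expected: [120.0, 50.0, 30.0]. χ² = 22.708. df = 2, critical = 5.991. Reject H₀.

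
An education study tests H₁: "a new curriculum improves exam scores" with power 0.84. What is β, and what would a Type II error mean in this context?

β = 1 - power = 1 - 0.84 = 0.16. A Type II error is failing to reject H₀ when H₀ is false (false negative) — here, failing to conclude that a new curriculum improves exam scores when in fact it is true. Consequence: keeping the old curriculum when the new one would have helped students.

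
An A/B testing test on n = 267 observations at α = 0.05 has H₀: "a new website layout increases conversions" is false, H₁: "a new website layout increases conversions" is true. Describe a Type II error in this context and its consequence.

Type II error: failing to reject H₀ when it is false — concluding that a new website layout increases conversions is not supported when in fact it is. Consequence: discarding a layout that would have improved conversions — lost revenue.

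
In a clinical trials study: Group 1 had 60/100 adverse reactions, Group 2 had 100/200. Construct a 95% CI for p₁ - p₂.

p̂₁ = 0.6, p̂₂ = 0.5. Difference = 0.1. CI = (-0.018, 0.218)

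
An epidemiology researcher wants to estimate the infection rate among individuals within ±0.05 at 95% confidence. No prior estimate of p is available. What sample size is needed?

Conservative approach: use p = 0.5 (maximizes p(1-p) = 0.25). n = z²(0.25)/E² = 1.96²×0.25/0.05² = 384.2 → n = 385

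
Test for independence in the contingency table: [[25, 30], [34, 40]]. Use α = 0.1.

χ² = 0.003. df = 1, critical = 2.706. Fail to reject H₀. No evidence of dependence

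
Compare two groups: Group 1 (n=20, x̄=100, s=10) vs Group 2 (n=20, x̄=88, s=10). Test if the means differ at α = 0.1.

Pooled sp = 10.0. t = 3.795, df = 38. Critical t = ±1.686. Reject H₀.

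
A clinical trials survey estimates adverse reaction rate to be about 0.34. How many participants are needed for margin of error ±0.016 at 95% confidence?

n = z²p(1-p)/E² = 1.96²×0.34×0.66/0.016² = 3367.4 → n = 3368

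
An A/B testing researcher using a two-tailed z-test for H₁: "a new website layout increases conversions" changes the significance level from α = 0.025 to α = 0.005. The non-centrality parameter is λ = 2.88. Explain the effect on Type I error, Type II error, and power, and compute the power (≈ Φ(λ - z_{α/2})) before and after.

Decreasing α from 0.025 to 0.005:
• Type I error rate decreases (α is the Type I rate by definition).
• Critical value moves from z_{α/2} = 2.241 to 2.807, so power = Φ(λ - z_{α/2}) goes from Φ(2.88 - 2.241) = 0.739 to Φ(2.88 - 2.807) = 0.529.
• Type II error rate β = 1 - power therefore increases (0.261 → 0.471).
Appropriate when false positives are costly — here, rolling out a layout that doesn't actually help — wasted engineering effort.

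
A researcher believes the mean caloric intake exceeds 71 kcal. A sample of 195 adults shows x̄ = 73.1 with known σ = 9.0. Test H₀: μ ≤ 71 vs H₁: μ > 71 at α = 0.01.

z = 3.258. Critical value: 2.33. Reject H₀.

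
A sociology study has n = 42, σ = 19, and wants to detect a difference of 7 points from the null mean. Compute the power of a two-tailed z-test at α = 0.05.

SE = σ/√n = 19/√42 = 2.932. Non-centrality λ = d/SE = 7/2.932 = 2.388. Power ≈ Φ(λ - z_{α/2}) = Φ(2.388 - 1.96) = Φ(0.428) = 0.666.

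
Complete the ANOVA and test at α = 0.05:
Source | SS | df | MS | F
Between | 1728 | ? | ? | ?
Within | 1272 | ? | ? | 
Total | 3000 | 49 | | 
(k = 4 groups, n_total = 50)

df_between = 3, df_within = 46. MS_between = 576.0, MS_within = 27.65. F = 20.83, F_crit ≈ 2.807. Reject H₀.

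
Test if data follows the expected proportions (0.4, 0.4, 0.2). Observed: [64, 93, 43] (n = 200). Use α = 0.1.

Expected: [80.0, 80.0, 40.0]. χ² = 5.537. df = 2, critical = 4.605. Reject H₀.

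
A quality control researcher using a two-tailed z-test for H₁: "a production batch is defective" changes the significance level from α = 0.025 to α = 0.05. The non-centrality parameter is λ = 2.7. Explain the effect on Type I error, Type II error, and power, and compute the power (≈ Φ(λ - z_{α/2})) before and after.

Increasing α from 0.025 to 0.05:
• Type I error rate increases (α is the Type I rate by definition).
• Critical value moves from z_{α/2} = 2.241 to 1.96, so power = Φ(λ - z_{α/2}) goes from Φ(2.7 - 2.241) = 0.677 to Φ(2.7 - 1.96) = 0.77.
• Type II error rate β = 1 - power therefore decreases (0.323 → 0.23).
Appropriate when false negatives are costly — here, shipping a defective batch — faulty products reach customers.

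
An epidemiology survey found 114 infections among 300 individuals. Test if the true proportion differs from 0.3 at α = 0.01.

p̂ = 0.38, p₀ = 0.3. z = (p̂ - p₀)/√(p₀(1-p₀)/n) = 3.024. Critical: ±2.576. Reject H₀.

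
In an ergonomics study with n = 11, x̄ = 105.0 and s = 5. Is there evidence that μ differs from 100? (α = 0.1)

t = (x̄ - μ₀)/(s/√n) = (105.0 - 100)/(5/√11) = 3.317. df = 10, critical t = ±1.812. Reject H₀.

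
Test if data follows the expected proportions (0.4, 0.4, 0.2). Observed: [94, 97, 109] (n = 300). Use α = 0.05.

Expected: [120.0, 120.0, 60.0]. χ² = 50.058. df = 2, critical = 5.991. Reject H₀.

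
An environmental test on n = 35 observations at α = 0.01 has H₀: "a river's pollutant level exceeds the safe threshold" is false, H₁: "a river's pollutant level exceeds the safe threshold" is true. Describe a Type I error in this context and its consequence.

Type I error: rejecting H₀ when it is true — concluding that a river's pollutant level exceeds the safe threshold when in fact it is not. Consequence: shutting down a compliant factory unnecessarily.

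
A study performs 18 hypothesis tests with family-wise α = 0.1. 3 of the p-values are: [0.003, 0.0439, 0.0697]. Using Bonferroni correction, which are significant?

Bonferroni α = 0.1/18 = 0.00556. Significant p-values: [0.003]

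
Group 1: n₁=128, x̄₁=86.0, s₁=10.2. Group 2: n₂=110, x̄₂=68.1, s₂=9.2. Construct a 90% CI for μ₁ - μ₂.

Difference = 17.9. SE = √(10.2²/128 + 9.2²/110) = 1.258. CI = (15.83, 19.97)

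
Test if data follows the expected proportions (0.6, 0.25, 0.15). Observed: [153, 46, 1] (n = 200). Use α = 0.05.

Expected: [120.0, 50.0, 30.0]. χ² = 37.428. df = 2, critical = 5.991. Reject H₀.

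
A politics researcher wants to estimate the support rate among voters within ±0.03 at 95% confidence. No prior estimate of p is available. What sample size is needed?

Conservative approach: use p = 0.5 (maximizes p(1-p) = 0.25). n = z²(0.25)/E² = 1.96²×0.25/0.03² = 1067.1 → n = 1068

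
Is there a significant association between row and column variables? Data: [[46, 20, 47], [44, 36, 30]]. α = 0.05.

χ² = 8.33. df = 2, critical = 5.991. Reject H₀. Variables are dependent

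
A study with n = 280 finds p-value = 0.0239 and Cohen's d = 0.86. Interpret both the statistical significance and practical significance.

Statistically significant (p = 0.0239 < 0.05). Cohen's d = 0.86 indicates a large effect size. Both statistical and practical significance should be considered.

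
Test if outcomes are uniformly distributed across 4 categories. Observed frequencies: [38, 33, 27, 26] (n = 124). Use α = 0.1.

Expected = 31 each. χ² = Σ(O-E)²/E = 3.032. df = 3, critical value = 6.251. Fail to reject H₀.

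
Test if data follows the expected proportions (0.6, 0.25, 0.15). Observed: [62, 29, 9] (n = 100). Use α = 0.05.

Expected: [60.0, 25.0, 15.0]. χ² = 3.107. df = 2, critical = 5.991. Fail to reject H₀.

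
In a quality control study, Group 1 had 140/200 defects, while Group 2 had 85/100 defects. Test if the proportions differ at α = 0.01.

p̂₁ = 0.7, p̂₂ = 0.85, pooled p̂ = 0.75. z = -2.828. Critical: ±2.576. Reject H₀.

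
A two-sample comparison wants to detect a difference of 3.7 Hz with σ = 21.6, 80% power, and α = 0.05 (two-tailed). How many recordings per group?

n per group = 2(z_α/2 + z_β)²σ²/d² = 2×(1.96 + 0.84)²×21.6²/3.7² = 534.4 → n = 535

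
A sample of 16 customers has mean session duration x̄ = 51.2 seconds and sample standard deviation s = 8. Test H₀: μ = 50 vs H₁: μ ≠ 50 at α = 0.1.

t = (x̄ - μ₀)/(s/√n) = (51.2 - 50)/(8/√16) = 0.6. df = 15, critical t = ±1.753. Fail to reject H₀.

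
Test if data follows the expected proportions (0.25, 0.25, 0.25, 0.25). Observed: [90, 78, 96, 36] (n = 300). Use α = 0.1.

Expected: [75.0, 75.0, 75.0, 75.0]. χ² = 29.28. df = 3, critical = 6.251. Reject H₀.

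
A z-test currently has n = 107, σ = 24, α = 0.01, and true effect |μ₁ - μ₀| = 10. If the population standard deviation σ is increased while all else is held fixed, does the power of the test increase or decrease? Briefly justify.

Power decreases: a larger σ inflates the standard error σ/√n, pulling the sampling distribution under H₁ back toward the critical value.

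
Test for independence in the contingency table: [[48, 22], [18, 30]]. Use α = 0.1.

χ² = 11.153. df = 1, critical = 2.706. Reject H₀. Variables are dependent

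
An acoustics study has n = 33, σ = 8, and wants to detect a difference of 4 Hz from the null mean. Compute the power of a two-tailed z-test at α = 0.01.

SE = σ/√n = 8/√33 = 1.393. Non-centrality λ = d/SE = 4/1.393 = 2.872. Power ≈ Φ(λ - z_{α/2}) = Φ(2.872 - 2.576) = Φ(0.296) = 0.616.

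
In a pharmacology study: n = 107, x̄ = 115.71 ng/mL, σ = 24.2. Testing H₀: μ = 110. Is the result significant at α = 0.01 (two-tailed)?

z = (115.71 - 110)/(24.2/√107) = 2.441. Since |z| ≤ 2.576, not significant at α = 0.01.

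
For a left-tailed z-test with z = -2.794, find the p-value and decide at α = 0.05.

p = P(Z < -2.794) = Φ(-2.794) ≈ 0.0026. Since p < 0.05, reject H₀ (significant) at α = 0.05.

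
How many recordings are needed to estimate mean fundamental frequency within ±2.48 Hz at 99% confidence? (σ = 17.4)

n = (z*σ/E)² = (2.576×17.4/2.48)² = 326.7 → n = 327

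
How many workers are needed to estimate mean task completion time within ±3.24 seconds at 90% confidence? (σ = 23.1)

n = (z*σ/E)² = (1.645×23.1/3.24)² = 137.6 → n = 138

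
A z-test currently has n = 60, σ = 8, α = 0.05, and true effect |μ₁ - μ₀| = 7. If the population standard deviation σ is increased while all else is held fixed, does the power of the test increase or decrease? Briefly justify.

Power decreases: a larger σ inflates the standard error σ/√n, pulling the sampling distribution under H₁ back toward the critical value.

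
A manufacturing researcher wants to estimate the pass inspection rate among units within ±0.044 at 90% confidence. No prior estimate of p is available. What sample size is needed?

Conservative approach: use p = 0.5 (maximizes p(1-p) = 0.25). n = z²(0.25)/E² = 1.645²×0.25/0.044² = 349.4 → n = 350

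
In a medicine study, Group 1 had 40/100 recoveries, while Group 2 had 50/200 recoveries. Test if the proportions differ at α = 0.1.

p̂₁ = 0.4, p̂₂ = 0.25, pooled p̂ = 0.3. z = 2.673. Critical: ±1.645. Reject H₀.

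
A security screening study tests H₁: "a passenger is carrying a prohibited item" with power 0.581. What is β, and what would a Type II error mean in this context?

β = 1 - power = 1 - 0.581 = 0.419. A Type II error is failing to reject H₀ when H₀ is false (false negative) — here, failing to conclude that a passenger is carrying a prohibited item when in fact it is true. Consequence: letting a prohibited item through — security breach.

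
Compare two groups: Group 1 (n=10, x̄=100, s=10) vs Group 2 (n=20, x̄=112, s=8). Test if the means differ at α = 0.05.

Pooled sp = 8.69. t = -3.564, df = 28. Critical t = ±2.048. Reject H₀.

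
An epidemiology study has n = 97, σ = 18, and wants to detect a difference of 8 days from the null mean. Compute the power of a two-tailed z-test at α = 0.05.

SE = σ/√n = 18/√97 = 1.828. Non-centrality λ = d/SE = 8/1.828 = 4.377. Power ≈ Φ(λ - z_{α/2}) = Φ(4.377 - 1.96) = Φ(2.417) = 0.992.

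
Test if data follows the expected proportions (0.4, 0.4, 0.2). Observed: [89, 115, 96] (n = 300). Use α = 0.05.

Expected: [120.0, 120.0, 60.0]. χ² = 29.817. df = 2, critical = 5.991. Reject H₀.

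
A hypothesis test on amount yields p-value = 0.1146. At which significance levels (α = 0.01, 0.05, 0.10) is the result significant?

p = 0.1146. Not significant at any of the given levels.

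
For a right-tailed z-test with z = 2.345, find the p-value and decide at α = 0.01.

p = P(Z > 2.345) = 1 - Φ(2.345) ≈ 0.0095. Since p < 0.01, reject H₀ (significant) at α = 0.01.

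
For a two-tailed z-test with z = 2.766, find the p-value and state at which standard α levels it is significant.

p = 2·P(Z > |2.766|) = 2·(1 - Φ(2.766)) ≈ 0.0057. Significant at α = 0.1; Significant at α = 0.05; Significant at α = 0.01.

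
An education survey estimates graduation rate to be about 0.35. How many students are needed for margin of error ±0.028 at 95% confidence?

n = z²p(1-p)/E² = 1.96²×0.35×0.65/0.028² = 1114.7 → n = 1115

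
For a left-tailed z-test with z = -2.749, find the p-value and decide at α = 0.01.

p = P(Z < -2.749) = Φ(-2.749) ≈ 0.003. Since p < 0.01, reject H₀ (significant) at α = 0.01.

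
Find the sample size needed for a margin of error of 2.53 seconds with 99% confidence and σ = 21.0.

n = (z*σ/E)² = (2.576×21.0/2.53)² = 457.2 → n = 458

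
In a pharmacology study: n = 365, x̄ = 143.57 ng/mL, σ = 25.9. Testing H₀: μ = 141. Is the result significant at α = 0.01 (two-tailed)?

z = (143.57 - 141)/(25.9/√365) = 1.896. Since |z| ≤ 2.576, not significant at α = 0.01.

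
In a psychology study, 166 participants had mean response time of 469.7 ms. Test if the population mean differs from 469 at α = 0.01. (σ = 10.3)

z = (x̄ - μ₀)/(σ/√n) = (469.7 - 469)/(10.3/√166) = 0.876. Critical value: ±2.576. Since |0.876| ≤ 2.576, Fail to reject H₀.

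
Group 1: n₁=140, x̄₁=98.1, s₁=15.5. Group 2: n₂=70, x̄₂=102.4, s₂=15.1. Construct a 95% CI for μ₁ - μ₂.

Difference = -4.3. SE = √(15.5²/140 + 15.1²/70) = 2.23. CI = (-8.67, 0.07)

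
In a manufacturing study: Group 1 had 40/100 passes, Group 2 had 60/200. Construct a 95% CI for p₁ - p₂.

p̂₁ = 0.4, p̂₂ = 0.3. Difference = 0.1. CI = (-0.015, 0.215)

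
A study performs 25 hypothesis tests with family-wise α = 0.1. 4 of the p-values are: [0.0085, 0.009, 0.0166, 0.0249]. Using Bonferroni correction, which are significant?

Bonferroni α = 0.1/25 = 0.004. None of the given p-values are significant.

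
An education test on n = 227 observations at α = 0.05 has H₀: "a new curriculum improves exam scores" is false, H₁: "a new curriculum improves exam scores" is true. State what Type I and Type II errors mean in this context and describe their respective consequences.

Type I (false positive): concluding that a new curriculum improves exam scores when it is not — adopting a curriculum that gives no real benefit — disruption for nothing. Type II (false negative): failing to conclude that a new curriculum improves exam scores when it is — keeping the old curriculum when the new one would have helped students. Which is costlier depends on domain priorities and is a judgement call rather than a statistical fact.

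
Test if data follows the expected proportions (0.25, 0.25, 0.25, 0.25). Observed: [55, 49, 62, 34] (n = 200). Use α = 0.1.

Expected: [50.0, 50.0, 50.0, 50.0]. χ² = 8.52. df = 3, critical = 6.251. Reject H₀.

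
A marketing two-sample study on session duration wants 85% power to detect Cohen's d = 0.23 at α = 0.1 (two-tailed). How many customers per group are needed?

z_{α/2} = 1.645, z_β = Φ⁻¹(0.85) = 1.036. For small effect (d = 0.23): n per group = 2(z_{α/2} + z_β)²/d² = 2(1.645 + 1.036)²/0.23² = 271.7 → 272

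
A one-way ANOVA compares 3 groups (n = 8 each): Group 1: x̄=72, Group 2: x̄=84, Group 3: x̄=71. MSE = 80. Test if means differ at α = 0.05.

Grand mean = 75.67. SS_between = 837.33, MS_between = 418.67. F = 5.233, F_crit ≈ 3.467. Reject H₀.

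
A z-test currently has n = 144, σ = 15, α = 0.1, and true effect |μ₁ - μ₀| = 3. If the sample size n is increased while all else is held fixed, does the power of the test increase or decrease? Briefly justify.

Power increases: a larger n shrinks the standard error σ/√n, moving the sampling distribution under H₁ further from the critical value.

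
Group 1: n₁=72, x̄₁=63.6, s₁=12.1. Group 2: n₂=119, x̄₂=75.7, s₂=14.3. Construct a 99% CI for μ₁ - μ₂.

Difference = -12.1. SE = √(12.1²/72 + 14.3²/119) = 1.937. CI = (-17.09, -7.11)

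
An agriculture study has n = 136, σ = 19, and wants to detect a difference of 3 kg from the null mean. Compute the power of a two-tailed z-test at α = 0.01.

SE = σ/√n = 19/√136 = 1.629. Non-centrality λ = d/SE = 3/1.629 = 1.841. Power ≈ Φ(λ - z_{α/2}) = Φ(1.841 - 2.576) = Φ(-0.735) = 0.231.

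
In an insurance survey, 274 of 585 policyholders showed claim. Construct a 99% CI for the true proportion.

p̂ = 0.468. CI = p̂ ± z*√(p̂(1-p̂)/n) = (0.415, 0.522)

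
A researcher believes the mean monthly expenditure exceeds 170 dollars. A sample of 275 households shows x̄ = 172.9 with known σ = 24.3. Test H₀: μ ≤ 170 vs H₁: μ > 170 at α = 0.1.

z = 1.979. Critical value: 1.28. Reject H₀.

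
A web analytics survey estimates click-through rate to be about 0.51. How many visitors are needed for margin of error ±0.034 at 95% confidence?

n = z²p(1-p)/E² = 1.96²×0.51×0.49/0.034² = 830.5 → n = 831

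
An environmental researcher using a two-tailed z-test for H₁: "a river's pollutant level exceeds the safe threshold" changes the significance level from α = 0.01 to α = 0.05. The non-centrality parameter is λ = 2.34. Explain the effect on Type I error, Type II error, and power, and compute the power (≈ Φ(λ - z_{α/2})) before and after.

Increasing α from 0.01 to 0.05:
• Type I error rate increases (α is the Type I rate by definition).
• Critical value moves from z_{α/2} = 2.576 to 1.96, so power = Φ(λ - z_{α/2}) goes from Φ(2.34 - 2.576) = 0.407 to Φ(2.34 - 1.96) = 0.648.
• Type II error rate β = 1 - power therefore decreases (0.593 → 0.352).
Appropriate when false negatives are costly — here, allowing unsafe pollution to continue.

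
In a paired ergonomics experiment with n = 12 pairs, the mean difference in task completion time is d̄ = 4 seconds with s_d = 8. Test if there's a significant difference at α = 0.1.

t = d̄/(s_d/√n) = 4/(8/√12) = 1.732. df = 11, critical t = ±1.796. Fail to reject H₀.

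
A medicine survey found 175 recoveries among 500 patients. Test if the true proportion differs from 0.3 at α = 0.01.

p̂ = 0.35, p₀ = 0.3. z = (p̂ - p₀)/√(p₀(1-p₀)/n) = 2.44. Critical: ±2.576. Fail to reject H₀.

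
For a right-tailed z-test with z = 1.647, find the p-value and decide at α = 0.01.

p = P(Z > 1.647) = 1 - Φ(1.647) ≈ 0.0498. Since p ≥ 0.01, fail to reject H₀ (not significant) at α = 0.01.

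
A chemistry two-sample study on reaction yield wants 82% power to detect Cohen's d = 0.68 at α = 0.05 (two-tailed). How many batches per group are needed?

z_{α/2} = 1.96, z_β = Φ⁻¹(0.82) = 0.915. For medium effect (d = 0.68): n per group = 2(z_{α/2} + z_β)²/d² = 2(1.96 + 0.915)²/0.68² = 35.8 → 36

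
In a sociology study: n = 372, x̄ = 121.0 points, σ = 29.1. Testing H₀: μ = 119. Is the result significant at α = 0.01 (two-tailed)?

z = (121.0 - 119)/(29.1/√372) = 1.326. Since |z| ≤ 2.576, not significant at α = 0.01.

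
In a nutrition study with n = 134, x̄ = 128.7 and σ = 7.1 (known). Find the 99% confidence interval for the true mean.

CI = x̄ ± z*(σ/√n) = 128.7 ± 2.576(7.1/√134) = 128.7 ± 1.58 = (127.12, 130.28)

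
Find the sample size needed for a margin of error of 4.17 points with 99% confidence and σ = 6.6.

n = (z*σ/E)² = (2.576×6.6/4.17)² = 16.6 → n = 17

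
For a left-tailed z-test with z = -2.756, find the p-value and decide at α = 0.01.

p = P(Z < -2.756) = Φ(-2.756) ≈ 0.0029. Since p < 0.01, reject H₀ (significant) at α = 0.01.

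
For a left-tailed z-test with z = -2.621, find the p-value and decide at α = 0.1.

p = P(Z < -2.621) = Φ(-2.621) ≈ 0.0044. Since p < 0.1, reject H₀ (significant) at α = 0.1.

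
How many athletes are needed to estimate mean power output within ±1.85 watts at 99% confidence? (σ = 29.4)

n = (z*σ/E)² = (2.576×29.4/1.85)² = 1675.9 → n = 1676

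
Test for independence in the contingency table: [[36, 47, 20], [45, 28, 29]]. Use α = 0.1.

χ² = 7.462. df = 2, critical = 4.605. Reject H₀. Variables are dependent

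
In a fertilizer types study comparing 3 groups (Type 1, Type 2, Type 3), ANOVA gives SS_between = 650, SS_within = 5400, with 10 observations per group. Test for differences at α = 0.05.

df_between = 2, df_within = 27. F = MS_between/MS_within = 325.0/200.0 = 1.625. F_crit ≈ 3.354. Fail to reject H₀.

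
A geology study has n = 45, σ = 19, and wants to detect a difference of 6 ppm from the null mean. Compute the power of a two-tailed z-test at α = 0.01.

SE = σ/√n = 19/√45 = 2.832. Non-centrality λ = d/SE = 6/2.832 = 2.118. Power ≈ Φ(λ - z_{α/2}) = Φ(2.118 - 2.576) = Φ(-0.458) = 0.324.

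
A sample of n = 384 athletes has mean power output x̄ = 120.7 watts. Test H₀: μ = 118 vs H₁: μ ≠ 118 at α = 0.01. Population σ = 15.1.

z = (x̄ - μ₀)/(σ/√n) = (120.7 - 118)/(15.1/√384) = 3.504. Critical value: ±2.576. Since |3.504| > 2.576, Reject H₀.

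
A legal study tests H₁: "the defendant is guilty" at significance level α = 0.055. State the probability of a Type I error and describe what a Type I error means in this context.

P(Type I error) = α = 0.055. A Type I error is rejecting H₀ when H₀ is actually true (false positive) — here, concluding that the defendant is guilty when in fact this is not the case. Consequence: convicting an innocent person.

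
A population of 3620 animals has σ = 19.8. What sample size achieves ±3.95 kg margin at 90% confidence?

Without FPC: n₀ = (1.645×19.8/3.95)² = 67.994. With FPC: n = n₀N/(n₀+N-1) = 66.8 → n = 67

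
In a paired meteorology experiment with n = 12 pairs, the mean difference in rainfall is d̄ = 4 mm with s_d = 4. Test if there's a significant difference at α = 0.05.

t = d̄/(s_d/√n) = 4/(4/√12) = 3.464. df = 11, critical t = ±2.201. Reject H₀.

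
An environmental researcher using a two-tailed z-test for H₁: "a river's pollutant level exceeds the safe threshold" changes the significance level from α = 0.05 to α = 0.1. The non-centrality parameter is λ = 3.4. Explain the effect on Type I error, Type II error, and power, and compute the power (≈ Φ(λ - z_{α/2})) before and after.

Increasing α from 0.05 to 0.1:
• Type I error rate increases (α is the Type I rate by definition).
• Critical value moves from z_{α/2} = 1.96 to 1.645, so power = Φ(λ - z_{α/2}) goes from Φ(3.4 - 1.96) = 0.925 to Φ(3.4 - 1.645) = 0.96.
• Type II error rate β = 1 - power therefore decreases (0.075 → 0.04).
Appropriate when false negatives are costly — here, allowing unsafe pollution to continue.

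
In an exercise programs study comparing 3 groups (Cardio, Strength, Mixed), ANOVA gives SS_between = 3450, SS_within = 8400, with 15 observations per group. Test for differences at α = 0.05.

df_between = 2, df_within = 42. F = MS_between/MS_within = 1725.0/200.0 = 8.625. F_crit ≈ 3.22. Reject H₀. At least one mean differs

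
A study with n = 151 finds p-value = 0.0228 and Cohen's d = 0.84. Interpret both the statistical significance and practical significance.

Statistically significant (p = 0.0228 < 0.05). Cohen's d = 0.84 indicates a large effect size. Both statistical and practical significance should be considered.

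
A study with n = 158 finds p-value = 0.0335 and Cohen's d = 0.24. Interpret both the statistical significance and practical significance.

Statistically significant (p = 0.0335 < 0.05). Cohen's d = 0.24 indicates a small effect size. Both statistical and practical significance should be considered.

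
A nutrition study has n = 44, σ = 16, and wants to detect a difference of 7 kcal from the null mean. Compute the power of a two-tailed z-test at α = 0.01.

SE = σ/√n = 16/√44 = 2.412. Non-centrality λ = d/SE = 7/2.412 = 2.902. Power ≈ Φ(λ - z_{α/2}) = Φ(2.902 - 2.576) = Φ(0.326) = 0.628.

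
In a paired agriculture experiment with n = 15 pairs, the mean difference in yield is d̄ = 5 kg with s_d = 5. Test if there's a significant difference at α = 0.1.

t = d̄/(s_d/√n) = 5/(5/√15) = 3.873. df = 14, critical t = ±1.761. Reject H₀.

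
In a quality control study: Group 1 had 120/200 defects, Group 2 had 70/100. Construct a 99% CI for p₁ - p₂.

p̂₁ = 0.6, p̂₂ = 0.7. Difference = -0.1. CI = (-0.248, 0.048)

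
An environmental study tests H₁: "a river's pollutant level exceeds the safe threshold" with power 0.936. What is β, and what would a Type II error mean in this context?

β = 1 - power = 1 - 0.936 = 0.064. A Type II error is failing to reject H₀ when H₀ is false (false negative) — here, failing to conclude that a river's pollutant level exceeds the safe threshold when in fact it is true. Consequence: allowing unsafe pollution to continue.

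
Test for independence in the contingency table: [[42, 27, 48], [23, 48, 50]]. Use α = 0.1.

χ² = 11.411. df = 2, critical = 4.605. Reject H₀. Variables are dependent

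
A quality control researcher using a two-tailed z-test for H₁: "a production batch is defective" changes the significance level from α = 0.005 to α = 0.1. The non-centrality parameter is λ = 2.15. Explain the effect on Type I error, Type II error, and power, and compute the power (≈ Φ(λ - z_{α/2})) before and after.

Increasing α from 0.005 to 0.1:
• Type I error rate increases (α is the Type I rate by definition).
• Critical value moves from z_{α/2} = 2.807 to 1.645, so power = Φ(λ - z_{α/2}) goes from Φ(2.15 - 2.807) = 0.256 to Φ(2.15 - 1.645) = 0.693.
• Type II error rate β = 1 - power therefore decreases (0.744 → 0.307).
Appropriate when false negatives are costly — here, shipping a defective batch — faulty products reach customers.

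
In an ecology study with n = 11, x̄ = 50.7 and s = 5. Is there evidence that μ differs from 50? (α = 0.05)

t = (x̄ - μ₀)/(s/√n) = (50.7 - 50)/(5/√11) = 0.464. df = 10, critical t = ±2.228. Fail to reject H₀.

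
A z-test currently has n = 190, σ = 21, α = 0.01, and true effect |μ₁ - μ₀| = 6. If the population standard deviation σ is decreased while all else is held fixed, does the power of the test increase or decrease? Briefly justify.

Power increases: a smaller σ shrinks the standard error σ/√n, moving the sampling distribution under H₁ further from the critical value.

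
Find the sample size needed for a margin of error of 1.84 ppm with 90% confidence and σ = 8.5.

n = (z*σ/E)² = (1.645×8.5/1.84)² = 57.7 → n = 58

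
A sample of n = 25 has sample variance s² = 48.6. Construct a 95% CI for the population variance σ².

df = 24. χ²_{0.025} = 39.364, χ²_{0.975} = 12.401. CI for σ² = ((n-1)s²/χ²_{α/2}, (n-1)s²/χ²_{1-α/2}) = (24·48.6/39.364, 24·48.6/12.401) = (29.63, 94.06)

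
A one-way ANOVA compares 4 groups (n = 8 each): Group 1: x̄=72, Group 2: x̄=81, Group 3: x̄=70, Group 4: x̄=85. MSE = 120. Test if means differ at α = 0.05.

Grand mean = 77.0. SS_between = 1232.0, MS_between = 410.67. F = 3.422, F_crit ≈ 2.947. Reject H₀.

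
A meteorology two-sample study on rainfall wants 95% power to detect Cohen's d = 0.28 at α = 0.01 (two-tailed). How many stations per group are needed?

z_{α/2} = 2.576, z_β = Φ⁻¹(0.95) = 1.645. For small effect (d = 0.28): n per group = 2(z_{α/2} + z_β)²/d² = 2(2.576 + 1.645)²/0.28² = 454.5 → 455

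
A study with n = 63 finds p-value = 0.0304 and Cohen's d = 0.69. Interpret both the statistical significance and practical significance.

Statistically significant (p = 0.0304 < 0.05). Cohen's d = 0.69 indicates a medium effect size. Both statistical and practical significance should be considered.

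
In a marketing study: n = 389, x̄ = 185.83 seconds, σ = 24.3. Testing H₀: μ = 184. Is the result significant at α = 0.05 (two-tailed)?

z = (185.83 - 184)/(24.3/√389) = 1.485. Since |z| ≤ 1.96, not significant at α = 0.05.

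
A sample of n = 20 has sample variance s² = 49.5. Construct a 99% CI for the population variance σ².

df = 19. χ²_{0.005} = 38.582, χ²_{0.995} = 6.844. CI for σ² = ((n-1)s²/χ²_{α/2}, (n-1)s²/χ²_{1-α/2}) = (19·49.5/38.582, 19·49.5/6.844) = (24.38, 137.42)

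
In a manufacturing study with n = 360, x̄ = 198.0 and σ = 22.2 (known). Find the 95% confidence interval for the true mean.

CI = x̄ ± z*(σ/√n) = 198.0 ± 1.96(22.2/√360) = 198.0 ± 2.29 = (195.71, 200.29)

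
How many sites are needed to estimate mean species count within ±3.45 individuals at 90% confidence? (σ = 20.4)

n = (z*σ/E)² = (1.645×20.4/3.45)² = 94.6 → n = 95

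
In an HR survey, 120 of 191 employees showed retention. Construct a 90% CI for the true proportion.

p̂ = 0.628. CI = p̂ ± z*√(p̂(1-p̂)/n) = (0.571, 0.686)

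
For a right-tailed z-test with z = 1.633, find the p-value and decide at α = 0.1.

p = P(Z > 1.633) = 1 - Φ(1.633) ≈ 0.0512. Since p < 0.1, reject H₀ (significant) at α = 0.1.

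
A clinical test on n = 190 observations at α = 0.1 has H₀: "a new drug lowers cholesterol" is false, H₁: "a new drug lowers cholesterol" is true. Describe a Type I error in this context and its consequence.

Type I error: rejecting H₀ when it is true — concluding that a new drug lowers cholesterol when in fact it is not. Consequence: approving an ineffective drug — patients take a useless medication and may skip effective alternatives.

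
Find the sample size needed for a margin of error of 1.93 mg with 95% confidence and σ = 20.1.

n = (z*σ/E)² = (1.96×20.1/1.93)² = 416.7 → n = 417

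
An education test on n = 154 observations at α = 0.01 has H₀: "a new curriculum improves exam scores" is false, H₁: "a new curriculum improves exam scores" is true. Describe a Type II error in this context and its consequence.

Type II error: failing to reject H₀ when it is false — concluding that a new curriculum improves exam scores is not supported when in fact it is. Consequence: keeping the old curriculum when the new one would have helped students.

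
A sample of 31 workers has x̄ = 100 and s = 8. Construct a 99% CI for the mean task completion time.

CI = x̄ ± t*(s/√n) = 100 ± 2.75(8/√31) = (96.05, 103.95)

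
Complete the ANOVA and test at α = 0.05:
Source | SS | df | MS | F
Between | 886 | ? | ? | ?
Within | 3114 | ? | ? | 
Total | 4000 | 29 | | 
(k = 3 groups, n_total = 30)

df_between = 2, df_within = 27. MS_between = 443.0, MS_within = 115.33. F = 3.841, F_crit ≈ 3.354. Reject H₀.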